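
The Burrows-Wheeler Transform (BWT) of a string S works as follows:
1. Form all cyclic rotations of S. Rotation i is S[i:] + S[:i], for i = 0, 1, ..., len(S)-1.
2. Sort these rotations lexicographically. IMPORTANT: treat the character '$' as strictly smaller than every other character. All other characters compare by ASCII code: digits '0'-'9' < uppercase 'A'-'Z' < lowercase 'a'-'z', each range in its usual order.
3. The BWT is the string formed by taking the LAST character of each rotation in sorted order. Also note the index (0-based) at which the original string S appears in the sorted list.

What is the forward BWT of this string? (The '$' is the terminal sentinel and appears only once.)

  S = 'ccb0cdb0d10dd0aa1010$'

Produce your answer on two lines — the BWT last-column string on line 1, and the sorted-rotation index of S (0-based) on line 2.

Answer: 011dbb10ada0cdc$0d0c0
15

Derivation:
All 21 rotations (rotation i = S[i:]+S[:i]):
  rot[0] = ccb0cdb0d10dd0aa1010$
  rot[1] = cb0cdb0d10dd0aa1010$c
  rot[2] = b0cdb0d10dd0aa1010$cc
  rot[3] = 0cdb0d10dd0aa1010$ccb
  rot[4] = cdb0d10dd0aa1010$ccb0
  rot[5] = db0d10dd0aa1010$ccb0c
  rot[6] = b0d10dd0aa1010$ccb0cd
  rot[7] = 0d10dd0aa1010$ccb0cdb
  rot[8] = d10dd0aa1010$ccb0cdb0
  rot[9] = 10dd0aa1010$ccb0cdb0d
  rot[10] = 0dd0aa1010$ccb0cdb0d1
  rot[11] = dd0aa1010$ccb0cdb0d10
  rot[12] = d0aa1010$ccb0cdb0d10d
  rot[13] = 0aa1010$ccb0cdb0d10dd
  rot[14] = aa1010$ccb0cdb0d10dd0
  rot[15] = a1010$ccb0cdb0d10dd0a
  rot[16] = 1010$ccb0cdb0d10dd0aa
  rot[17] = 010$ccb0cdb0d10dd0aa1
  rot[18] = 10$ccb0cdb0d10dd0aa10
  rot[19] = 0$ccb0cdb0d10dd0aa101
  rot[20] = $ccb0cdb0d10dd0aa1010
Sorted (with $ < everything):
  sorted[0] = $ccb0cdb0d10dd0aa1010  (last char: '0')
  sorted[1] = 0$ccb0cdb0d10dd0aa101  (last char: '1')
  sorted[2] = 010$ccb0cdb0d10dd0aa1  (last char: '1')
  sorted[3] = 0aa1010$ccb0cdb0d10dd  (last char: 'd')
  sorted[4] = 0cdb0d10dd0aa1010$ccb  (last char: 'b')
  sorted[5] = 0d10dd0aa1010$ccb0cdb  (last char: 'b')
  sorted[6] = 0dd0aa1010$ccb0cdb0d1  (last char: '1')
  sorted[7] = 10$ccb0cdb0d10dd0aa10  (last char: '0')
  sorted[8] = 1010$ccb0cdb0d10dd0aa  (last char: 'a')
  sorted[9] = 10dd0aa1010$ccb0cdb0d  (last char: 'd')
  sorted[10] = a1010$ccb0cdb0d10dd0a  (last char: 'a')
  sorted[11] = aa1010$ccb0cdb0d10dd0  (last char: '0')
  sorted[12] = b0cdb0d10dd0aa1010$cc  (last char: 'c')
  sorted[13] = b0d10dd0aa1010$ccb0cd  (last char: 'd')
  sorted[14] = cb0cdb0d10dd0aa1010$c  (last char: 'c')
  sorted[15] = ccb0cdb0d10dd0aa1010$  (last char: '$')
  sorted[16] = cdb0d10dd0aa1010$ccb0  (last char: '0')
  sorted[17] = d0aa1010$ccb0cdb0d10d  (last char: 'd')
  sorted[18] = d10dd0aa1010$ccb0cdb0  (last char: '0')
  sorted[19] = db0d10dd0aa1010$ccb0c  (last char: 'c')
  sorted[20] = dd0aa1010$ccb0cdb0d10  (last char: '0')
Last column: 011dbb10ada0cdc$0d0c0
Original string S is at sorted index 15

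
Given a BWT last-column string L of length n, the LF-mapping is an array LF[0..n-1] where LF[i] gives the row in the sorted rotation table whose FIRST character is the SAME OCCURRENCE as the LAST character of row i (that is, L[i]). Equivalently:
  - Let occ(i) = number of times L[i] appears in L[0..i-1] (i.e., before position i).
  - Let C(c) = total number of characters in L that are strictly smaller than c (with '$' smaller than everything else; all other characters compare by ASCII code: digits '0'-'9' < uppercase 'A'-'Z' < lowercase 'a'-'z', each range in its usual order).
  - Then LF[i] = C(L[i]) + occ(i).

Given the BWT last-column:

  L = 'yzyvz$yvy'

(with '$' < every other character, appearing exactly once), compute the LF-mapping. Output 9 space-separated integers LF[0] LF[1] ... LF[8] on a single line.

Char counts: '$':1, 'v':2, 'y':4, 'z':2
C (first-col start): C('$')=0, C('v')=1, C('y')=3, C('z')=7
L[0]='y': occ=0, LF[0]=C('y')+0=3+0=3
L[1]='z': occ=0, LF[1]=C('z')+0=7+0=7
L[2]='y': occ=1, LF[2]=C('y')+1=3+1=4
L[3]='v': occ=0, LF[3]=C('v')+0=1+0=1
L[4]='z': occ=1, LF[4]=C('z')+1=7+1=8
L[5]='$': occ=0, LF[5]=C('$')+0=0+0=0
L[6]='y': occ=2, LF[6]=C('y')+2=3+2=5
L[7]='v': occ=1, LF[7]=C('v')+1=1+1=2
L[8]='y': occ=3, LF[8]=C('y')+3=3+3=6

Answer: 3 7 4 1 8 0 5 2 6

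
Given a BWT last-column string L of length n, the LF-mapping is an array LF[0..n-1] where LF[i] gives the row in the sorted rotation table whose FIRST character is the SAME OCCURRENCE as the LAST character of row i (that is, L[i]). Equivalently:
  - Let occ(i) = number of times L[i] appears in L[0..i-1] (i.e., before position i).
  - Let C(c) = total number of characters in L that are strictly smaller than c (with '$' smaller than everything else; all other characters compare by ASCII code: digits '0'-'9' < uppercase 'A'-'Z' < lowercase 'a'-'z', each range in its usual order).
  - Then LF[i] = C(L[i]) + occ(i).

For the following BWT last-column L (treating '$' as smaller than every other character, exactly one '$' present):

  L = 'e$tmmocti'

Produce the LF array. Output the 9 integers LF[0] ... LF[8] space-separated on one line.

Char counts: '$':1, 'c':1, 'e':1, 'i':1, 'm':2, 'o':1, 't':2
C (first-col start): C('$')=0, C('c')=1, C('e')=2, C('i')=3, C('m')=4, C('o')=6, C('t')=7
L[0]='e': occ=0, LF[0]=C('e')+0=2+0=2
L[1]='$': occ=0, LF[1]=C('$')+0=0+0=0
L[2]='t': occ=0, LF[2]=C('t')+0=7+0=7
L[3]='m': occ=0, LF[3]=C('m')+0=4+0=4
L[4]='m': occ=1, LF[4]=C('m')+1=4+1=5
L[5]='o': occ=0, LF[5]=C('o')+0=6+0=6
L[6]='c': occ=0, LF[6]=C('c')+0=1+0=1
L[7]='t': occ=1, LF[7]=C('t')+1=7+1=8
L[8]='i': occ=0, LF[8]=C('i')+0=3+0=3

Answer: 2 0 7 4 5 6 1 8 3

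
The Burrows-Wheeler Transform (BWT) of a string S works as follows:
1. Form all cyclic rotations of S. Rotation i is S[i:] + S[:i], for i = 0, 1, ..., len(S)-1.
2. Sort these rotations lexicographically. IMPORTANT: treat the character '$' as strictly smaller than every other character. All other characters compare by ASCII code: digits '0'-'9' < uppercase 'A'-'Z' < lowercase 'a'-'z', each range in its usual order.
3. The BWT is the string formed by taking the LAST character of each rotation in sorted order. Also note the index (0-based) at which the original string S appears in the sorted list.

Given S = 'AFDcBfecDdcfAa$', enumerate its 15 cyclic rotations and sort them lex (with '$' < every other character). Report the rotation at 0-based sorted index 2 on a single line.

Answer: Aa$AFDcBfecDdcf

Derivation:
All 15 rotations (rotation i = S[i:]+S[:i]):
  rot[0] = AFDcBfecDdcfAa$
  rot[1] = FDcBfecDdcfAa$A
  rot[2] = DcBfecDdcfAa$AF
  rot[3] = cBfecDdcfAa$AFD
  rot[4] = BfecDdcfAa$AFDc
  rot[5] = fecDdcfAa$AFDcB
  rot[6] = ecDdcfAa$AFDcBf
  rot[7] = cDdcfAa$AFDcBfe
  rot[8] = DdcfAa$AFDcBfec
  rot[9] = dcfAa$AFDcBfecD
  rot[10] = cfAa$AFDcBfecDd
  rot[11] = fAa$AFDcBfecDdc
  rot[12] = Aa$AFDcBfecDdcf
  rot[13] = a$AFDcBfecDdcfA
  rot[14] = $AFDcBfecDdcfAa
Sorted (with $ < everything):
  sorted[0] = $AFDcBfecDdcfAa
  sorted[1] = AFDcBfecDdcfAa$
  sorted[2] = Aa$AFDcBfecDdcf
  sorted[3] = BfecDdcfAa$AFDc
  sorted[4] = DcBfecDdcfAa$AF
  sorted[5] = DdcfAa$AFDcBfec
  sorted[6] = FDcBfecDdcfAa$A
  sorted[7] = a$AFDcBfecDdcfA
  sorted[8] = cBfecDdcfAa$AFD
  sorted[9] = cDdcfAa$AFDcBfe
  sorted[10] = cfAa$AFDcBfecDd
  sorted[11] = dcfAa$AFDcBfecD
  sorted[12] = ecDdcfAa$AFDcBf
  sorted[13] = fAa$AFDcBfecDdc
  sorted[14] = fecDdcfAa$AFDcB
sorted[2] = Aa$AFDcBfecDdcf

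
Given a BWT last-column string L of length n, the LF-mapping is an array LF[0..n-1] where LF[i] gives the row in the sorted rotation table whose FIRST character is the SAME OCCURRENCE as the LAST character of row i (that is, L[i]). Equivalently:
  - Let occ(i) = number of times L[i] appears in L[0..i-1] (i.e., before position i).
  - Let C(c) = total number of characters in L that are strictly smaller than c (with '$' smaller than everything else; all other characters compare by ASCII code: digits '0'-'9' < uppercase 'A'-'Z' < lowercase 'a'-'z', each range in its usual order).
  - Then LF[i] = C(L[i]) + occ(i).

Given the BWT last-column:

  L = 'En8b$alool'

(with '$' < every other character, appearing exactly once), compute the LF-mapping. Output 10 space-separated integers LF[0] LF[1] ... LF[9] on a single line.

Answer: 2 7 1 4 0 3 5 8 9 6

Derivation:
Char counts: '$':1, '8':1, 'E':1, 'a':1, 'b':1, 'l':2, 'n':1, 'o':2
C (first-col start): C('$')=0, C('8')=1, C('E')=2, C('a')=3, C('b')=4, C('l')=5, C('n')=7, C('o')=8
L[0]='E': occ=0, LF[0]=C('E')+0=2+0=2
L[1]='n': occ=0, LF[1]=C('n')+0=7+0=7
L[2]='8': occ=0, LF[2]=C('8')+0=1+0=1
L[3]='b': occ=0, LF[3]=C('b')+0=4+0=4
L[4]='$': occ=0, LF[4]=C('$')+0=0+0=0
L[5]='a': occ=0, LF[5]=C('a')+0=3+0=3
L[6]='l': occ=0, LF[6]=C('l')+0=5+0=5
L[7]='o': occ=0, LF[7]=C('o')+0=8+0=8
L[8]='o': occ=1, LF[8]=C('o')+1=8+1=9
L[9]='l': occ=1, LF[9]=C('l')+1=5+1=6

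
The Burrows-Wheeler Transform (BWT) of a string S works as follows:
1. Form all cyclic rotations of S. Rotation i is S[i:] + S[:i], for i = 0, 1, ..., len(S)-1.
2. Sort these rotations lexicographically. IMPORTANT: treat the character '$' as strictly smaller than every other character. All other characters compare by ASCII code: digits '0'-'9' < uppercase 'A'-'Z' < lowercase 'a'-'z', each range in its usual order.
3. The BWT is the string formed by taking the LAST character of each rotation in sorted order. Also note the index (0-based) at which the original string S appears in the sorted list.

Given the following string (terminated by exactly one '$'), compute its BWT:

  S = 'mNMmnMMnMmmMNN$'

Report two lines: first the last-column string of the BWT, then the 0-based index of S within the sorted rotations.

All 15 rotations (rotation i = S[i:]+S[:i]):
  rot[0] = mNMmnMMnMmmMNN$
  rot[1] = NMmnMMnMmmMNN$m
  rot[2] = MmnMMnMmmMNN$mN
  rot[3] = mnMMnMmmMNN$mNM
  rot[4] = nMMnMmmMNN$mNMm
  rot[5] = MMnMmmMNN$mNMmn
  rot[6] = MnMmmMNN$mNMmnM
  rot[7] = nMmmMNN$mNMmnMM
  rot[8] = MmmMNN$mNMmnMMn
  rot[9] = mmMNN$mNMmnMMnM
  rot[10] = mMNN$mNMmnMMnMm
  rot[11] = MNN$mNMmnMMnMmm
  rot[12] = NN$mNMmnMMnMmmM
  rot[13] = N$mNMmnMMnMmmMN
  rot[14] = $mNMmnMMnMmmMNN
Sorted (with $ < everything):
  sorted[0] = $mNMmnMMnMmmMNN  (last char: 'N')
  sorted[1] = MMnMmmMNN$mNMmn  (last char: 'n')
  sorted[2] = MNN$mNMmnMMnMmm  (last char: 'm')
  sorted[3] = MmmMNN$mNMmnMMn  (last char: 'n')
  sorted[4] = MmnMMnMmmMNN$mN  (last char: 'N')
  sorted[5] = MnMmmMNN$mNMmnM  (last char: 'M')
  sorted[6] = N$mNMmnMMnMmmMN  (last char: 'N')
  sorted[7] = NMmnMMnMmmMNN$m  (last char: 'm')
  sorted[8] = NN$mNMmnMMnMmmM  (last char: 'M')
  sorted[9] = mMNN$mNMmnMMnMm  (last char: 'm')
  sorted[10] = mNMmnMMnMmmMNN$  (last char: '$')
  sorted[11] = mmMNN$mNMmnMMnM  (last char: 'M')
  sorted[12] = mnMMnMmmMNN$mNM  (last char: 'M')
  sorted[13] = nMMnMmmMNN$mNMm  (last char: 'm')
  sorted[14] = nMmmMNN$mNMmnMM  (last char: 'M')
Last column: NnmnNMNmMm$MMmM
Original string S is at sorted index 10

Answer: NnmnNMNmMm$MMmM
10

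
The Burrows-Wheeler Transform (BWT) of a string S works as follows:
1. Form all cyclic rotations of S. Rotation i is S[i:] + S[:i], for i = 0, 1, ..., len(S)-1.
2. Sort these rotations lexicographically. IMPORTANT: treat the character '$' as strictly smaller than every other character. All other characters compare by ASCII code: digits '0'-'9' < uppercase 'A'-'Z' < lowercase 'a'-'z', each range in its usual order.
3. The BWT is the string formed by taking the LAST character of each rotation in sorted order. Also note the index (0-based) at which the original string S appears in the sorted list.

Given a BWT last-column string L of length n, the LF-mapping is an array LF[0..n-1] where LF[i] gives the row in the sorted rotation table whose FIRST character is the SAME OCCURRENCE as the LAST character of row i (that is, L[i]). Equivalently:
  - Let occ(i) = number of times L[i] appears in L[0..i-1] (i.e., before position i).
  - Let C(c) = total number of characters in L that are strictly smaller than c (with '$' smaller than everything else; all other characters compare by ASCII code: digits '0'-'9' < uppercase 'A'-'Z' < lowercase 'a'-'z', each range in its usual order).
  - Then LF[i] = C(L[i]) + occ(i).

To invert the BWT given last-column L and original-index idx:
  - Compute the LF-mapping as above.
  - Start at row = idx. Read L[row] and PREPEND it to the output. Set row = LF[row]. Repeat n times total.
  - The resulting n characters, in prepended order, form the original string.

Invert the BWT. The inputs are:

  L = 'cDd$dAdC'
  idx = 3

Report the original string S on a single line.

LF mapping: 4 3 5 0 6 1 7 2
Walk LF starting at row 3, prepending L[row]:
  step 1: row=3, L[3]='$', prepend. Next row=LF[3]=0
  step 2: row=0, L[0]='c', prepend. Next row=LF[0]=4
  step 3: row=4, L[4]='d', prepend. Next row=LF[4]=6
  step 4: row=6, L[6]='d', prepend. Next row=LF[6]=7
  step 5: row=7, L[7]='C', prepend. Next row=LF[7]=2
  step 6: row=2, L[2]='d', prepend. Next row=LF[2]=5
  step 7: row=5, L[5]='A', prepend. Next row=LF[5]=1
  step 8: row=1, L[1]='D', prepend. Next row=LF[1]=3
Reversed output: DAdCddc$

Answer: DAdCddc$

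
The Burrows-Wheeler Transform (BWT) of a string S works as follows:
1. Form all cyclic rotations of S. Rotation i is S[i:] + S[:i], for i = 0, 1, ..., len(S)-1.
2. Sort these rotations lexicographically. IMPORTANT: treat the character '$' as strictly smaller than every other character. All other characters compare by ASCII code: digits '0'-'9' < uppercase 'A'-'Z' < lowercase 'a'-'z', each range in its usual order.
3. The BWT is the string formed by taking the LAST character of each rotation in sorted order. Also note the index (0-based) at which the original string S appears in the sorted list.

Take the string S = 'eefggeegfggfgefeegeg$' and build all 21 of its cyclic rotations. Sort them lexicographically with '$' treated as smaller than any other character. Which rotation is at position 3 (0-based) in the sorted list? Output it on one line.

Answer: eegfggfgefeegeg$eefgg

Derivation:
All 21 rotations (rotation i = S[i:]+S[:i]):
  rot[0] = eefggeegfggfgefeegeg$
  rot[1] = efggeegfggfgefeegeg$e
  rot[2] = fggeegfggfgefeegeg$ee
  rot[3] = ggeegfggfgefeegeg$eef
  rot[4] = geegfggfgefeegeg$eefg
  rot[5] = eegfggfgefeegeg$eefgg
  rot[6] = egfggfgefeegeg$eefgge
  rot[7] = gfggfgefeegeg$eefggee
  rot[8] = fggfgefeegeg$eefggeeg
  rot[9] = ggfgefeegeg$eefggeegf
  rot[10] = gfgefeegeg$eefggeegfg
  rot[11] = fgefeegeg$eefggeegfgg
  rot[12] = gefeegeg$eefggeegfggf
  rot[13] = efeegeg$eefggeegfggfg
  rot[14] = feegeg$eefggeegfggfge
  rot[15] = eegeg$eefggeegfggfgef
  rot[16] = egeg$eefggeegfggfgefe
  rot[17] = geg$eefggeegfggfgefee
  rot[18] = eg$eefggeegfggfgefeeg
  rot[19] = g$eefggeegfggfgefeege
  rot[20] = $eefggeegfggfgefeegeg
Sorted (with $ < everything):
  sorted[0] = $eefggeegfggfgefeegeg
  sorted[1] = eefggeegfggfgefeegeg$
  sorted[2] = eegeg$eefggeegfggfgef
  sorted[3] = eegfggfgefeegeg$eefgg
  sorted[4] = efeegeg$eefggeegfggfg
  sorted[5] = efggeegfggfgefeegeg$e
  sorted[6] = eg$eefggeegfggfgefeeg
  sorted[7] = egeg$eefggeegfggfgefe
  sorted[8] = egfggfgefeegeg$eefgge
  sorted[9] = feegeg$eefggeegfggfge
  sorted[10] = fgefeegeg$eefggeegfgg
  sorted[11] = fggeegfggfgefeegeg$ee
  sorted[12] = fggfgefeegeg$eefggeeg
  sorted[13] = g$eefggeegfggfgefeege
  sorted[14] = geegfggfgefeegeg$eefg
  sorted[15] = gefeegeg$eefggeegfggf
  sorted[16] = geg$eefggeegfggfgefee
  sorted[17] = gfgefeegeg$eefggeegfg
  sorted[18] = gfggfgefeegeg$eefggee
  sorted[19] = ggeegfggfgefeegeg$eef
  sorted[20] = ggfgefeegeg$eefggeegf
sorted[3] = eegfggfgefeegeg$eefgg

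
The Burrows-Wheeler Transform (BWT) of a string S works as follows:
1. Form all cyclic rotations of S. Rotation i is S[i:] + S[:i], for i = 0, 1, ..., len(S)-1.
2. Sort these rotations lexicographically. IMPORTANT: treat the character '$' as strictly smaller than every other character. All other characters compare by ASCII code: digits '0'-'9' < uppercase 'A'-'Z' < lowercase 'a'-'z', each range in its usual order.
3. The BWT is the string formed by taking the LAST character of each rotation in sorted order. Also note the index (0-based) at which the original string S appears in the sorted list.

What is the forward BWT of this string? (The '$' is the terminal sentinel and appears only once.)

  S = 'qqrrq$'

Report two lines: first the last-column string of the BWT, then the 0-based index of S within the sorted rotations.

Answer: qr$qrq
2

Derivation:
All 6 rotations (rotation i = S[i:]+S[:i]):
  rot[0] = qqrrq$
  rot[1] = qrrq$q
  rot[2] = rrq$qq
  rot[3] = rq$qqr
  rot[4] = q$qqrr
  rot[5] = $qqrrq
Sorted (with $ < everything):
  sorted[0] = $qqrrq  (last char: 'q')
  sorted[1] = q$qqrr  (last char: 'r')
  sorted[2] = qqrrq$  (last char: '$')
  sorted[3] = qrrq$q  (last char: 'q')
  sorted[4] = rq$qqr  (last char: 'r')
  sorted[5] = rrq$qq  (last char: 'q')
Last column: qr$qrq
Original string S is at sorted index 2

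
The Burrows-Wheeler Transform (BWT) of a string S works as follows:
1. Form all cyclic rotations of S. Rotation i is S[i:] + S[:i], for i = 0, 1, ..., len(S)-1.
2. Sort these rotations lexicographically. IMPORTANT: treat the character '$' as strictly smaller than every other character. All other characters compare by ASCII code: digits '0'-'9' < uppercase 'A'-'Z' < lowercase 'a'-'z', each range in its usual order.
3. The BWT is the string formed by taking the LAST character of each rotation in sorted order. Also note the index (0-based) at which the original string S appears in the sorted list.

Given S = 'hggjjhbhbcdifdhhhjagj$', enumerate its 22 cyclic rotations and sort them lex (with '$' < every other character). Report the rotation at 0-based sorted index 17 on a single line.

Answer: ifdhhhjagj$hggjjhbhbcd

Derivation:
All 22 rotations (rotation i = S[i:]+S[:i]):
  rot[0] = hggjjhbhbcdifdhhhjagj$
  rot[1] = ggjjhbhbcdifdhhhjagj$h
  rot[2] = gjjhbhbcdifdhhhjagj$hg
  rot[3] = jjhbhbcdifdhhhjagj$hgg
  rot[4] = jhbhbcdifdhhhjagj$hggj
  rot[5] = hbhbcdifdhhhjagj$hggjj
  rot[6] = bhbcdifdhhhjagj$hggjjh
  rot[7] = hbcdifdhhhjagj$hggjjhb
  rot[8] = bcdifdhhhjagj$hggjjhbh
  rot[9] = cdifdhhhjagj$hggjjhbhb
  rot[10] = difdhhhjagj$hggjjhbhbc
  rot[11] = ifdhhhjagj$hggjjhbhbcd
  rot[12] = fdhhhjagj$hggjjhbhbcdi
  rot[13] = dhhhjagj$hggjjhbhbcdif
  rot[14] = hhhjagj$hggjjhbhbcdifd
  rot[15] = hhjagj$hggjjhbhbcdifdh
  rot[16] = hjagj$hggjjhbhbcdifdhh
  rot[17] = jagj$hggjjhbhbcdifdhhh
  rot[18] = agj$hggjjhbhbcdifdhhhj
  rot[19] = gj$hggjjhbhbcdifdhhhja
  rot[20] = j$hggjjhbhbcdifdhhhjag
  rot[21] = $hggjjhbhbcdifdhhhjagj
Sorted (with $ < everything):
  sorted[0] = $hggjjhbhbcdifdhhhjagj
  sorted[1] = agj$hggjjhbhbcdifdhhhj
  sorted[2] = bcdifdhhhjagj$hggjjhbh
  sorted[3] = bhbcdifdhhhjagj$hggjjh
  sorted[4] = cdifdhhhjagj$hggjjhbhb
  sorted[5] = dhhhjagj$hggjjhbhbcdif
  sorted[6] = difdhhhjagj$hggjjhbhbc
  sorted[7] = fdhhhjagj$hggjjhbhbcdi
  sorted[8] = ggjjhbhbcdifdhhhjagj$h
  sorted[9] = gj$hggjjhbhbcdifdhhhja
  sorted[10] = gjjhbhbcdifdhhhjagj$hg
  sorted[11] = hbcdifdhhhjagj$hggjjhb
  sorted[12] = hbhbcdifdhhhjagj$hggjj
  sorted[13] = hggjjhbhbcdifdhhhjagj$
  sorted[14] = hhhjagj$hggjjhbhbcdifd
  sorted[15] = hhjagj$hggjjhbhbcdifdh
  sorted[16] = hjagj$hggjjhbhbcdifdhh
  sorted[17] = ifdhhhjagj$hggjjhbhbcd
  sorted[18] = j$hggjjhbhbcdifdhhhjag
  sorted[19] = jagj$hggjjhbhbcdifdhhh
  sorted[20] = jhbhbcdifdhhhjagj$hggj
  sorted[21] = jjhbhbcdifdhhhjagj$hgg
sorted[17] = ifdhhhjagj$hggjjhbhbcd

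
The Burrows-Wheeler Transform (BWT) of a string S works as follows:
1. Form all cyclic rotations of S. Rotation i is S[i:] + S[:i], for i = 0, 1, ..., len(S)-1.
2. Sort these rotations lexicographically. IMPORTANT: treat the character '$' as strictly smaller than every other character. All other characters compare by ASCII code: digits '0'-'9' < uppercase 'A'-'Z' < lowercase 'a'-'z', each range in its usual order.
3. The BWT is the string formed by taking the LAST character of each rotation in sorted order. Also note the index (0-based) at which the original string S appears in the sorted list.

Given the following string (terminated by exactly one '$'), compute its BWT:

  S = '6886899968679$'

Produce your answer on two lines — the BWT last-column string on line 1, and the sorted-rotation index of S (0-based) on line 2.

Answer: 989$8668667998
3

Derivation:
All 14 rotations (rotation i = S[i:]+S[:i]):
  rot[0] = 6886899968679$
  rot[1] = 886899968679$6
  rot[2] = 86899968679$68
  rot[3] = 6899968679$688
  rot[4] = 899968679$6886
  rot[5] = 99968679$68868
  rot[6] = 9968679$688689
  rot[7] = 968679$6886899
  rot[8] = 68679$68868999
  rot[9] = 8679$688689996
  rot[10] = 679$6886899968
  rot[11] = 79$68868999686
  rot[12] = 9$688689996867
  rot[13] = $6886899968679
Sorted (with $ < everything):
  sorted[0] = $6886899968679  (last char: '9')
  sorted[1] = 679$6886899968  (last char: '8')
  sorted[2] = 68679$68868999  (last char: '9')
  sorted[3] = 6886899968679$  (last char: '$')
  sorted[4] = 6899968679$688  (last char: '8')
  sorted[5] = 79$68868999686  (last char: '6')
  sorted[6] = 8679$688689996  (last char: '6')
  sorted[7] = 86899968679$68  (last char: '8')
  sorted[8] = 886899968679$6  (last char: '6')
  sorted[9] = 899968679$6886  (last char: '6')
  sorted[10] = 9$688689996867  (last char: '7')
  sorted[11] = 968679$6886899  (last char: '9')
  sorted[12] = 9968679$688689  (last char: '9')
  sorted[13] = 99968679$68868  (last char: '8')
Last column: 989$8668667998
Original string S is at sorted index 3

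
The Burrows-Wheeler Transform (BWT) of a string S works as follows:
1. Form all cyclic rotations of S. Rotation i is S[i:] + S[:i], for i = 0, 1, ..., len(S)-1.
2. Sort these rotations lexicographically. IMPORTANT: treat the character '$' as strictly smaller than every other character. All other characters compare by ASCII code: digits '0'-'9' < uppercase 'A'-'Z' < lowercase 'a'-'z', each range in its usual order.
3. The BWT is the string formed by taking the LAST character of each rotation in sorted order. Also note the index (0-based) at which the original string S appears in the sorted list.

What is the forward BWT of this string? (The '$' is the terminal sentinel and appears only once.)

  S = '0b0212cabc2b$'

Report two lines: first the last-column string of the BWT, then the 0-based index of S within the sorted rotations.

All 13 rotations (rotation i = S[i:]+S[:i]):
  rot[0] = 0b0212cabc2b$
  rot[1] = b0212cabc2b$0
  rot[2] = 0212cabc2b$0b
  rot[3] = 212cabc2b$0b0
  rot[4] = 12cabc2b$0b02
  rot[5] = 2cabc2b$0b021
  rot[6] = cabc2b$0b0212
  rot[7] = abc2b$0b0212c
  rot[8] = bc2b$0b0212ca
  rot[9] = c2b$0b0212cab
  rot[10] = 2b$0b0212cabc
  rot[11] = b$0b0212cabc2
  rot[12] = $0b0212cabc2b
Sorted (with $ < everything):
  sorted[0] = $0b0212cabc2b  (last char: 'b')
  sorted[1] = 0212cabc2b$0b  (last char: 'b')
  sorted[2] = 0b0212cabc2b$  (last char: '$')
  sorted[3] = 12cabc2b$0b02  (last char: '2')
  sorted[4] = 212cabc2b$0b0  (last char: '0')
  sorted[5] = 2b$0b0212cabc  (last char: 'c')
  sorted[6] = 2cabc2b$0b021  (last char: '1')
  sorted[7] = abc2b$0b0212c  (last char: 'c')
  sorted[8] = b$0b0212cabc2  (last char: '2')
  sorted[9] = b0212cabc2b$0  (last char: '0')
  sorted[10] = bc2b$0b0212ca  (last char: 'a')
  sorted[11] = c2b$0b0212cab  (last char: 'b')
  sorted[12] = cabc2b$0b0212  (last char: '2')
Last column: bb$20c1c20ab2
Original string S is at sorted index 2

Answer: bb$20c1c20ab2
2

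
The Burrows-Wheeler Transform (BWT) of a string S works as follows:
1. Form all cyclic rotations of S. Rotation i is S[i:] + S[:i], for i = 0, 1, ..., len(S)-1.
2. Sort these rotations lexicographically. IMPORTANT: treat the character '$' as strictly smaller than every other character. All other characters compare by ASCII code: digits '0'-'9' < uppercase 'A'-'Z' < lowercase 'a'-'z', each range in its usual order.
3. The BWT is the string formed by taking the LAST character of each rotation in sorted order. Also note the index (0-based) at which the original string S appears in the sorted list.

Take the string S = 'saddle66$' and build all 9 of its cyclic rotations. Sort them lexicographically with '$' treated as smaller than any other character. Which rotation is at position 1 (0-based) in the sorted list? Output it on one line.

Answer: 6$saddle6

Derivation:
All 9 rotations (rotation i = S[i:]+S[:i]):
  rot[0] = saddle66$
  rot[1] = addle66$s
  rot[2] = ddle66$sa
  rot[3] = dle66$sad
  rot[4] = le66$sadd
  rot[5] = e66$saddl
  rot[6] = 66$saddle
  rot[7] = 6$saddle6
  rot[8] = $saddle66
Sorted (with $ < everything):
  sorted[0] = $saddle66
  sorted[1] = 6$saddle6
  sorted[2] = 66$saddle
  sorted[3] = addle66$s
  sorted[4] = ddle66$sa
  sorted[5] = dle66$sad
  sorted[6] = e66$saddl
  sorted[7] = le66$sadd
  sorted[8] = saddle66$
sorted[1] = 6$saddle6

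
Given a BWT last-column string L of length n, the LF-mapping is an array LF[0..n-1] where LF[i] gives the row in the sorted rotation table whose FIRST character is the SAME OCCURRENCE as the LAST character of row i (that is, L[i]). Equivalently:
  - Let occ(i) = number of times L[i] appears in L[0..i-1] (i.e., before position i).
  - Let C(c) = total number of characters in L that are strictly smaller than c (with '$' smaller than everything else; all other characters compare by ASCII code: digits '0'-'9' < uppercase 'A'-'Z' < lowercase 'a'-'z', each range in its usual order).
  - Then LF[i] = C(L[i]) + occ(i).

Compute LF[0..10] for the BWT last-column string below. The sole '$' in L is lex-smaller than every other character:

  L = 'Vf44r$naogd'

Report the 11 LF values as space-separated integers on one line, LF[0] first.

Answer: 3 6 1 2 10 0 8 4 9 7 5

Derivation:
Char counts: '$':1, '4':2, 'V':1, 'a':1, 'd':1, 'f':1, 'g':1, 'n':1, 'o':1, 'r':1
C (first-col start): C('$')=0, C('4')=1, C('V')=3, C('a')=4, C('d')=5, C('f')=6, C('g')=7, C('n')=8, C('o')=9, C('r')=10
L[0]='V': occ=0, LF[0]=C('V')+0=3+0=3
L[1]='f': occ=0, LF[1]=C('f')+0=6+0=6
L[2]='4': occ=0, LF[2]=C('4')+0=1+0=1
L[3]='4': occ=1, LF[3]=C('4')+1=1+1=2
L[4]='r': occ=0, LF[4]=C('r')+0=10+0=10
L[5]='$': occ=0, LF[5]=C('$')+0=0+0=0
L[6]='n': occ=0, LF[6]=C('n')+0=8+0=8
L[7]='a': occ=0, LF[7]=C('a')+0=4+0=4
L[8]='o': occ=0, LF[8]=C('o')+0=9+0=9
L[9]='g': occ=0, LF[9]=C('g')+0=7+0=7
L[10]='d': occ=0, LF[10]=C('d')+0=5+0=5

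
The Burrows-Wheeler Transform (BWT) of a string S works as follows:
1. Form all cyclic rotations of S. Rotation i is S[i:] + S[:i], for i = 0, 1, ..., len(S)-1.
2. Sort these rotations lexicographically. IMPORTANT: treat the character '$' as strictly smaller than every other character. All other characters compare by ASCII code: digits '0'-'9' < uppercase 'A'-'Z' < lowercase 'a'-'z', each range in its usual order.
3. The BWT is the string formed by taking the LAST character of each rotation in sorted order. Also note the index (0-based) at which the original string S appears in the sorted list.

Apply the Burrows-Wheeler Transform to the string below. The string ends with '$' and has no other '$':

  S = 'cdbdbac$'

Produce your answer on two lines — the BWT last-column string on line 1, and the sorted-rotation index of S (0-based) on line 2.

Answer: cbdda$bc
5

Derivation:
All 8 rotations (rotation i = S[i:]+S[:i]):
  rot[0] = cdbdbac$
  rot[1] = dbdbac$c
  rot[2] = bdbac$cd
  rot[3] = dbac$cdb
  rot[4] = bac$cdbd
  rot[5] = ac$cdbdb
  rot[6] = c$cdbdba
  rot[7] = $cdbdbac
Sorted (with $ < everything):
  sorted[0] = $cdbdbac  (last char: 'c')
  sorted[1] = ac$cdbdb  (last char: 'b')
  sorted[2] = bac$cdbd  (last char: 'd')
  sorted[3] = bdbac$cd  (last char: 'd')
  sorted[4] = c$cdbdba  (last char: 'a')
  sorted[5] = cdbdbac$  (last char: '$')
  sorted[6] = dbac$cdb  (last char: 'b')
  sorted[7] = dbdbac$c  (last char: 'c')
Last column: cbdda$bc
Original string S is at sorted index 5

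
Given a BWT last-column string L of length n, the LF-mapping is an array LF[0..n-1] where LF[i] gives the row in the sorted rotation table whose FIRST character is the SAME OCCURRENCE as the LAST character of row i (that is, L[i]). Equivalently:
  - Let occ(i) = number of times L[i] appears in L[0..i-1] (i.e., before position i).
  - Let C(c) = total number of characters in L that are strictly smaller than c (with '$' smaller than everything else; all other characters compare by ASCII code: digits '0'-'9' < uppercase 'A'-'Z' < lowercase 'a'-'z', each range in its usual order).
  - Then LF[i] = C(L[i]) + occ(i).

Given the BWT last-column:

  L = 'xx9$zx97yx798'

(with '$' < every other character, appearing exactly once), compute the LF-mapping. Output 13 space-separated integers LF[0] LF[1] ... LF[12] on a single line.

Answer: 7 8 4 0 12 9 5 1 11 10 2 6 3

Derivation:
Char counts: '$':1, '7':2, '8':1, '9':3, 'x':4, 'y':1, 'z':1
C (first-col start): C('$')=0, C('7')=1, C('8')=3, C('9')=4, C('x')=7, C('y')=11, C('z')=12
L[0]='x': occ=0, LF[0]=C('x')+0=7+0=7
L[1]='x': occ=1, LF[1]=C('x')+1=7+1=8
L[2]='9': occ=0, LF[2]=C('9')+0=4+0=4
L[3]='$': occ=0, LF[3]=C('$')+0=0+0=0
L[4]='z': occ=0, LF[4]=C('z')+0=12+0=12
L[5]='x': occ=2, LF[5]=C('x')+2=7+2=9
L[6]='9': occ=1, LF[6]=C('9')+1=4+1=5
L[7]='7': occ=0, LF[7]=C('7')+0=1+0=1
L[8]='y': occ=0, LF[8]=C('y')+0=11+0=11
L[9]='x': occ=3, LF[9]=C('x')+3=7+3=10
L[10]='7': occ=1, LF[10]=C('7')+1=1+1=2
L[11]='9': occ=2, LF[11]=C('9')+2=4+2=6
L[12]='8': occ=0, LF[12]=C('8')+0=3+0=3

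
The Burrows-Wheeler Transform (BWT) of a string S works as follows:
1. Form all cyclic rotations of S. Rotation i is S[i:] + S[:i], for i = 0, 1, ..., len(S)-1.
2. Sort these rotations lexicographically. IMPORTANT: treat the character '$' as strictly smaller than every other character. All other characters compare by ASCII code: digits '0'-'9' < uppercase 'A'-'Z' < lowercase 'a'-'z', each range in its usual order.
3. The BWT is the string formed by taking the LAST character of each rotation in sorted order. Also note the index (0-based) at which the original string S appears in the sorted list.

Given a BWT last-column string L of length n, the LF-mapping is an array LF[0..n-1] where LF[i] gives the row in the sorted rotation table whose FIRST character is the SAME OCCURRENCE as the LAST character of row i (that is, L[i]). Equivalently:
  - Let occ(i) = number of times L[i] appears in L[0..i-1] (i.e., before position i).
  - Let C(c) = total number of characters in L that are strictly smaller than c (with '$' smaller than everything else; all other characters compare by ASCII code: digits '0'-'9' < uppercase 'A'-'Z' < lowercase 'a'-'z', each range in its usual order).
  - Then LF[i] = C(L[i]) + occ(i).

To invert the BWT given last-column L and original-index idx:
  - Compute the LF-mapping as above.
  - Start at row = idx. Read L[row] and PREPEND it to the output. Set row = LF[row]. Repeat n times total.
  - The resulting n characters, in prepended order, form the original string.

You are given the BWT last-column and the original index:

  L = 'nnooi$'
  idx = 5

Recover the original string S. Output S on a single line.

Answer: onion$

Derivation:
LF mapping: 2 3 4 5 1 0
Walk LF starting at row 5, prepending L[row]:
  step 1: row=5, L[5]='$', prepend. Next row=LF[5]=0
  step 2: row=0, L[0]='n', prepend. Next row=LF[0]=2
  step 3: row=2, L[2]='o', prepend. Next row=LF[2]=4
  step 4: row=4, L[4]='i', prepend. Next row=LF[4]=1
  step 5: row=1, L[1]='n', prepend. Next row=LF[1]=3
  step 6: row=3, L[3]='o', prepend. Next row=LF[3]=5
Reversed output: onion$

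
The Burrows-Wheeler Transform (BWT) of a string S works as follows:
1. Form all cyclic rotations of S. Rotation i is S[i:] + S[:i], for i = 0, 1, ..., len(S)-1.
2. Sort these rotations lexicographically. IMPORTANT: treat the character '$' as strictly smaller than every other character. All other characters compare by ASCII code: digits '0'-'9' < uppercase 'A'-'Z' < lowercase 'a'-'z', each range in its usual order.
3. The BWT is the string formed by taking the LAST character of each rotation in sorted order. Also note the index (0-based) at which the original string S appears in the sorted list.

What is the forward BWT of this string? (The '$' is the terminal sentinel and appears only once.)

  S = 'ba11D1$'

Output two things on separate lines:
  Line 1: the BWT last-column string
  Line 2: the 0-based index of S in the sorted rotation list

All 7 rotations (rotation i = S[i:]+S[:i]):
  rot[0] = ba11D1$
  rot[1] = a11D1$b
  rot[2] = 11D1$ba
  rot[3] = 1D1$ba1
  rot[4] = D1$ba11
  rot[5] = 1$ba11D
  rot[6] = $ba11D1
Sorted (with $ < everything):
  sorted[0] = $ba11D1  (last char: '1')
  sorted[1] = 1$ba11D  (last char: 'D')
  sorted[2] = 11D1$ba  (last char: 'a')
  sorted[3] = 1D1$ba1  (last char: '1')
  sorted[4] = D1$ba11  (last char: '1')
  sorted[5] = a11D1$b  (last char: 'b')
  sorted[6] = ba11D1$  (last char: '$')
Last column: 1Da11b$
Original string S is at sorted index 6

Answer: 1Da11b$
6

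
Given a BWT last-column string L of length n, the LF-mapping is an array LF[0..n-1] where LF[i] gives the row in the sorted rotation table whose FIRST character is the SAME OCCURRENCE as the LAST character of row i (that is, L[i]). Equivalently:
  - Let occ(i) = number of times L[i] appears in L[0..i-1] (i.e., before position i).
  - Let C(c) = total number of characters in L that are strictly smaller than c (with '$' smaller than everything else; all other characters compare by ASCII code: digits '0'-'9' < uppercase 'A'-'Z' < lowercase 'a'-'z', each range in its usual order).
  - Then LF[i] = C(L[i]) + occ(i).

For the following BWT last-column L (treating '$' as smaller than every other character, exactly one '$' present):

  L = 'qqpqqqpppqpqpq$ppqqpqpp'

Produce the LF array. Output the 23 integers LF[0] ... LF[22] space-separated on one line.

Answer: 12 13 1 14 15 16 2 3 4 17 5 18 6 19 0 7 8 20 21 9 22 10 11

Derivation:
Char counts: '$':1, 'p':11, 'q':11
C (first-col start): C('$')=0, C('p')=1, C('q')=12
L[0]='q': occ=0, LF[0]=C('q')+0=12+0=12
L[1]='q': occ=1, LF[1]=C('q')+1=12+1=13
L[2]='p': occ=0, LF[2]=C('p')+0=1+0=1
L[3]='q': occ=2, LF[3]=C('q')+2=12+2=14
L[4]='q': occ=3, LF[4]=C('q')+3=12+3=15
L[5]='q': occ=4, LF[5]=C('q')+4=12+4=16
L[6]='p': occ=1, LF[6]=C('p')+1=1+1=2
L[7]='p': occ=2, LF[7]=C('p')+2=1+2=3
L[8]='p': occ=3, LF[8]=C('p')+3=1+3=4
L[9]='q': occ=5, LF[9]=C('q')+5=12+5=17
L[10]='p': occ=4, LF[10]=C('p')+4=1+4=5
L[11]='q': occ=6, LF[11]=C('q')+6=12+6=18
L[12]='p': occ=5, LF[12]=C('p')+5=1+5=6
L[13]='q': occ=7, LF[13]=C('q')+7=12+7=19
L[14]='$': occ=0, LF[14]=C('$')+0=0+0=0
L[15]='p': occ=6, LF[15]=C('p')+6=1+6=7
L[16]='p': occ=7, LF[16]=C('p')+7=1+7=8
L[17]='q': occ=8, LF[17]=C('q')+8=12+8=20
L[18]='q': occ=9, LF[18]=C('q')+9=12+9=21
L[19]='p': occ=8, LF[19]=C('p')+8=1+8=9
L[20]='q': occ=10, LF[20]=C('q')+10=12+10=22
L[21]='p': occ=9, LF[21]=C('p')+9=1+9=10
L[22]='p': occ=10, LF[22]=C('p')+10=1+10=11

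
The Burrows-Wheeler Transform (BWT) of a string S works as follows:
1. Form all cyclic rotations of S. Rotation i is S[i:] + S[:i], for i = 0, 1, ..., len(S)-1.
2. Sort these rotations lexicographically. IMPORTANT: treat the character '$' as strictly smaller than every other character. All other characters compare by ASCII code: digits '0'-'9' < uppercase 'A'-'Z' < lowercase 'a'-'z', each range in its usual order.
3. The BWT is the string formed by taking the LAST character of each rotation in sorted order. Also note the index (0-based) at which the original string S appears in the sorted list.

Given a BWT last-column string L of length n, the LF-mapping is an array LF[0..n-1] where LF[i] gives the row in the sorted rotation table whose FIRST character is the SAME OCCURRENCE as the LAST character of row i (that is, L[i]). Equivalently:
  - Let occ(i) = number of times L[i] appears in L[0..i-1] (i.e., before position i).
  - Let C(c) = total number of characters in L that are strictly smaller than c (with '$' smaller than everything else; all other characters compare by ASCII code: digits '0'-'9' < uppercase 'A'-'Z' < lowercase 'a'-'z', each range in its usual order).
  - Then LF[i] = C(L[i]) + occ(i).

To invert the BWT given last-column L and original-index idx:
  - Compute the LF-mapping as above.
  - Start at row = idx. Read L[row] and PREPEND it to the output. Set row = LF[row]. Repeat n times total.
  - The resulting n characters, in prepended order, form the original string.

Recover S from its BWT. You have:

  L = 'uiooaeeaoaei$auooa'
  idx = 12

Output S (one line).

Answer: oaiaaoeioaeeauoou$

Derivation:
LF mapping: 16 9 11 12 1 6 7 2 13 3 8 10 0 4 17 14 15 5
Walk LF starting at row 12, prepending L[row]:
  step 1: row=12, L[12]='$', prepend. Next row=LF[12]=0
  step 2: row=0, L[0]='u', prepend. Next row=LF[0]=16
  step 3: row=16, L[16]='o', prepend. Next row=LF[16]=15
  step 4: row=15, L[15]='o', prepend. Next row=LF[15]=14
  step 5: row=14, L[14]='u', prepend. Next row=LF[14]=17
  step 6: row=17, L[17]='a', prepend. Next row=LF[17]=5
  step 7: row=5, L[5]='e', prepend. Next row=LF[5]=6
  step 8: row=6, L[6]='e', prepend. Next row=LF[6]=7
  step 9: row=7, L[7]='a', prepend. Next row=LF[7]=2
  step 10: row=2, L[2]='o', prepend. Next row=LF[2]=11
  step 11: row=11, L[11]='i', prepend. Next row=LF[11]=10
  step 12: row=10, L[10]='e', prepend. Next row=LF[10]=8
  step 13: row=8, L[8]='o', prepend. Next row=LF[8]=13
  step 14: row=13, L[13]='a', prepend. Next row=LF[13]=4
  step 15: row=4, L[4]='a', prepend. Next row=LF[4]=1
  step 16: row=1, L[1]='i', prepend. Next row=LF[1]=9
  step 17: row=9, L[9]='a', prepend. Next row=LF[9]=3
  step 18: row=3, L[3]='o', prepend. Next row=LF[3]=12
Reversed output: oaiaaoeioaeeauoou$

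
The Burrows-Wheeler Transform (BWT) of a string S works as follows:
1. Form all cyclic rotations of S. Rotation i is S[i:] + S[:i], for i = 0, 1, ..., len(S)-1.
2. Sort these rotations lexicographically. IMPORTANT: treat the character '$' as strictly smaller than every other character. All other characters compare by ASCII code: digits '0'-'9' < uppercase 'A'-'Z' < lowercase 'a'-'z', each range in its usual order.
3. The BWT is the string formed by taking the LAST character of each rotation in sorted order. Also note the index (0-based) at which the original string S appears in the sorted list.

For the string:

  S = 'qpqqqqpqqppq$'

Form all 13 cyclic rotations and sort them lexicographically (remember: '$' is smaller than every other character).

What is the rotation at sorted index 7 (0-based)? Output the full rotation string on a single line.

Answer: qpqqppq$qpqqq

Derivation:
All 13 rotations (rotation i = S[i:]+S[:i]):
  rot[0] = qpqqqqpqqppq$
  rot[1] = pqqqqpqqppq$q
  rot[2] = qqqqpqqppq$qp
  rot[3] = qqqpqqppq$qpq
  rot[4] = qqpqqppq$qpqq
  rot[5] = qpqqppq$qpqqq
  rot[6] = pqqppq$qpqqqq
  rot[7] = qqppq$qpqqqqp
  rot[8] = qppq$qpqqqqpq
  rot[9] = ppq$qpqqqqpqq
  rot[10] = pq$qpqqqqpqqp
  rot[11] = q$qpqqqqpqqpp
  rot[12] = $qpqqqqpqqppq
Sorted (with $ < everything):
  sorted[0] = $qpqqqqpqqppq
  sorted[1] = ppq$qpqqqqpqq
  sorted[2] = pq$qpqqqqpqqp
  sorted[3] = pqqppq$qpqqqq
  sorted[4] = pqqqqpqqppq$q
  sorted[5] = q$qpqqqqpqqpp
  sorted[6] = qppq$qpqqqqpq
  sorted[7] = qpqqppq$qpqqq
  sorted[8] = qpqqqqpqqppq$
  sorted[9] = qqppq$qpqqqqp
  sorted[10] = qqpqqppq$qpqq
  sorted[11] = qqqpqqppq$qpq
  sorted[12] = qqqqpqqppq$qp
sorted[7] = qpqqppq$qpqqq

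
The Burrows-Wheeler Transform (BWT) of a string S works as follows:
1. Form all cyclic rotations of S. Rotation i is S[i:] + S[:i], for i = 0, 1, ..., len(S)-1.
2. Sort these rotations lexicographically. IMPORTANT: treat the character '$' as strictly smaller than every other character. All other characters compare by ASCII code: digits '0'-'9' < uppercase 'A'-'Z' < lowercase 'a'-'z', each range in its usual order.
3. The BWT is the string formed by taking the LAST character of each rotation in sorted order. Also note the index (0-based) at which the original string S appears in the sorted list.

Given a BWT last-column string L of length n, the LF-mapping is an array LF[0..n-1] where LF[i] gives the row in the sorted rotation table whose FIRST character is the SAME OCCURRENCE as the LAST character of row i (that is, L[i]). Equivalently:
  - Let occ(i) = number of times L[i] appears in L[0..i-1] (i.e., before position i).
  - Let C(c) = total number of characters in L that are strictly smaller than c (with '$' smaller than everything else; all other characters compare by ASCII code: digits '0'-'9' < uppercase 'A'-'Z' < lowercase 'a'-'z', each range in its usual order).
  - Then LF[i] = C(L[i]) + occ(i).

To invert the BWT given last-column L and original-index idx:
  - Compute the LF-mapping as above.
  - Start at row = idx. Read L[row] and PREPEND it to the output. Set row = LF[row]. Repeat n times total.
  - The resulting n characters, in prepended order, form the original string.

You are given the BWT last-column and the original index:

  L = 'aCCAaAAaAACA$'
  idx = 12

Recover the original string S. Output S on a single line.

Answer: aCAAAaACAACa$

Derivation:
LF mapping: 10 7 8 1 11 2 3 12 4 5 9 6 0
Walk LF starting at row 12, prepending L[row]:
  step 1: row=12, L[12]='$', prepend. Next row=LF[12]=0
  step 2: row=0, L[0]='a', prepend. Next row=LF[0]=10
  step 3: row=10, L[10]='C', prepend. Next row=LF[10]=9
  step 4: row=9, L[9]='A', prepend. Next row=LF[9]=5
  step 5: row=5, L[5]='A', prepend. Next row=LF[5]=2
  step 6: row=2, L[2]='C', prepend. Next row=LF[2]=8
  step 7: row=8, L[8]='A', prepend. Next row=LF[8]=4
  step 8: row=4, L[4]='a', prepend. Next row=LF[4]=11
  step 9: row=11, L[11]='A', prepend. Next row=LF[11]=6
  step 10: row=6, L[6]='A', prepend. Next row=LF[6]=3
  step 11: row=3, L[3]='A', prepend. Next row=LF[3]=1
  step 12: row=1, L[1]='C', prepend. Next row=LF[1]=7
  step 13: row=7, L[7]='a', prepend. Next row=LF[7]=12
Reversed output: aCAAAaACAACa$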